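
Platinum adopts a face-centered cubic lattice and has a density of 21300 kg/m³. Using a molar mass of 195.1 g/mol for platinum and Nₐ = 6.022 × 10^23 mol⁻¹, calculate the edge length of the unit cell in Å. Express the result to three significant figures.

With Z = 4 atoms per FCC cell, a³ = Z·M/(N_A·ρ) = 4 × 195.1 / (6.022 × 10²³ × 21.30 g/cm³) = 6.084 × 10^-23 cm³.
a = (6.084 × 10^-23)^(1/3) = 3.933 × 10^-8 cm = 3.93 Å.

3.93 Å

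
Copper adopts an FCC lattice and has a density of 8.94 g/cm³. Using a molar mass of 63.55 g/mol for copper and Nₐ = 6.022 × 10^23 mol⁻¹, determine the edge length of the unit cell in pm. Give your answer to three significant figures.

361 pm

With Z = 4 atoms per FCC cell, a³ = Z·M/(N_A·ρ) = 4 × 63.55 / (6.022 × 10²³ × 8.940 g/cm³) = 4.722 × 10^-23 cm³.
a = (4.722 × 10^-23)^(1/3) = 3.614 × 10^-8 cm = 361 pm.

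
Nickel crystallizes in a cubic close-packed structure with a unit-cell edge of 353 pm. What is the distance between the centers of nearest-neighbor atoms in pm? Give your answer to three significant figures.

In an FCC structure, atoms touch along the face diagonal, so √2·a = 4r; the nearest-neighbor distance equals 2r = 0.7071·a.
d = 0.7071 × 353 = 250 pm.

250 pm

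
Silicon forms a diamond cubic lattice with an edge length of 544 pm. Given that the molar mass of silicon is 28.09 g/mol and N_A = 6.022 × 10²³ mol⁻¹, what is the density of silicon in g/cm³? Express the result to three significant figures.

A diamond cubic unit cell contains Z = 8 atoms.
Cell volume: a³ = (544 pm)³ = (5.440 × 10^-8 cm)³ = 1.610 × 10^-22 cm³.
ρ = Z·M/(N_A·a³) = 8 × 28.09 / (6.022 × 10²³ × 1.610 × 10^-22) = 2.318 g/cm³.

2.32 g/cm³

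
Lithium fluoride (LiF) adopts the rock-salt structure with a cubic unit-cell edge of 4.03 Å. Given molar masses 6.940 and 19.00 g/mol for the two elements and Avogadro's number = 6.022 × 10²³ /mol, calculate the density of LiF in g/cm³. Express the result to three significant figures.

2.63 g/cm³

The rock-salt structure contains Z = 4 formula units per cell; M(LiF) = 6.940 + 19.00 = 25.94 g/mol.
a³ = (4.030 × 10^-8 cm)³ = 6.545 × 10^-23 cm³.
ρ = 4 × 25.94 / (6.022 × 10²³ × 6.545 × 10^-23) = 2.633 g/cm³.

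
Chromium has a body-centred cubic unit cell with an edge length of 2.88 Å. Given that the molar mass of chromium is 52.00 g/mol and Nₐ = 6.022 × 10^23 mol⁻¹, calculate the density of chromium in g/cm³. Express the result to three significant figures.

A BCC unit cell contains Z = 2 atoms.
Cell volume: a³ = (2.88 Å)³ = (2.880 × 10^-8 cm)³ = 2.389 × 10^-23 cm³.
ρ = Z·M/(N_A·a³) = 2 × 52.00 / (6.022 × 10²³ × 2.389 × 10^-23) = 7.230 g/cm³.

7.23 g/cm³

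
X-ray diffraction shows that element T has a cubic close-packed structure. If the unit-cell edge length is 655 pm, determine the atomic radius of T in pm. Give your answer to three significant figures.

In an FCC lattice, atoms touch along the face diagonal, so √2·a = 4r.
r = √2·a/4 = 1.4142 × 655 / 4 = 232 pm.

232 pm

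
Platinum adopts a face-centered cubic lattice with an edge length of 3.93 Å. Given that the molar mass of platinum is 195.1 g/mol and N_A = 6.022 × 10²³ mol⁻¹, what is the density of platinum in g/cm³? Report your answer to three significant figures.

21.4 g/cm³

An FCC unit cell contains Z = 4 atoms.
Cell volume: a³ = (3.93 Å)³ = (3.930 × 10^-8 cm)³ = 6.070 × 10^-23 cm³.
ρ = Z·M/(N_A·a³) = 4 × 195.1 / (6.022 × 10²³ × 6.070 × 10^-23) = 21.35 g/cm³.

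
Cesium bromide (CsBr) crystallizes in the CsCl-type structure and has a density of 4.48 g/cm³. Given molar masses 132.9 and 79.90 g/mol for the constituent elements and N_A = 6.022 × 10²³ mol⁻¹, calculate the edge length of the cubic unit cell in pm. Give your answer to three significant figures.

M(CsBr) = 212.8 g/mol; Z = 1 formula unit per cell.
a³ = Z·M/(N_A·ρ) = 1 × 212.8 / (6.022 × 10²³ × 4.48) = 7.888 × 10^-23 cm³, so a = 4.289 × 10^-8 cm = 429 pm.

429 pm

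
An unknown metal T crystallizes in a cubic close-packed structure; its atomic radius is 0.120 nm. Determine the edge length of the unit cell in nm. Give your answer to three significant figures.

0.339 nm

In an FCC lattice, atoms touch along the face diagonal, so √2·a = 4r.
a = 4r/√2 = 4 × 0.120 / 1.4142 = 0.339 nm.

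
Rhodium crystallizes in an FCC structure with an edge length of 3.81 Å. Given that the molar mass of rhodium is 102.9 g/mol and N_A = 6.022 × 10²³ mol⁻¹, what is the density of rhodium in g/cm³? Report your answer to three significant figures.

An FCC unit cell contains Z = 4 atoms.
Cell volume: a³ = (3.81 Å)³ = (3.810 × 10^-8 cm)³ = 5.531 × 10^-23 cm³.
ρ = Z·M/(N_A·a³) = 4 × 102.9 / (6.022 × 10²³ × 5.531 × 10^-23) = 12.36 g/cm³.

12.4 g/cm³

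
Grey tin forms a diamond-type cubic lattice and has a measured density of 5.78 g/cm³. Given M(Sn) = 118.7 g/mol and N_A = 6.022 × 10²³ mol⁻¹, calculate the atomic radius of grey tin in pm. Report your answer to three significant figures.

For a diamond cubic cell (Z = 8), a³ = Z·M/(N_A·ρ) = 8 × 118.7 / (6.022 × 10²³ × 5.780) = 2.728 × 10^-22 cm³, so a = 6.486 × 10^-8 cm = 648.6 pm.
Nearest neighbors lie along the body diagonal with √3·a = 8r, so r = 0.2165 × a = 140 pm.

140 pm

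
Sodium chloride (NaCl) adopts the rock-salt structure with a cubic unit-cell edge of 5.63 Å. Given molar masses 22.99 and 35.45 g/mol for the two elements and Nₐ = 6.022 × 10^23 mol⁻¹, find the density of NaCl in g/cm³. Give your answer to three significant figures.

2.18 g/cm³

The rock-salt structure contains Z = 4 formula units per cell; M(NaCl) = 22.99 + 35.45 = 58.44 g/mol.
a³ = (5.630 × 10^-8 cm)³ = 1.785 × 10^-22 cm³.
ρ = 4 × 58.44 / (6.022 × 10²³ × 1.785 × 10^-22) = 2.175 g/cm³.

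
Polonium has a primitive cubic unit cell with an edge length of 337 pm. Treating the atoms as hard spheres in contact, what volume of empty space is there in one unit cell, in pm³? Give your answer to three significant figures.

1.82 × 10^7 pm³

In a simple cubic lattice atoms touch along the cell edge, so a = 2r, so r = 0.5000a = 168.5 pm.
V_cell = a³ = 3.827 × 10^7 pm³; V_atoms = 1 × (4/3)πr³ = 2.004 × 10^7 pm³.
Empty space = 3.827 × 10^7 − 2.004 × 10^7 = 1.82 × 10^7 pm³.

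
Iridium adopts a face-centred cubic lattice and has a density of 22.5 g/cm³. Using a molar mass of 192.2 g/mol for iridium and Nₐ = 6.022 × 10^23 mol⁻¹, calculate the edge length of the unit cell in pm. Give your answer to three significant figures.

With Z = 4 atoms per FCC cell, a³ = Z·M/(N_A·ρ) = 4 × 192.2 / (6.022 × 10²³ × 22.50 g/cm³) = 5.674 × 10^-23 cm³.
a = (5.674 × 10^-23)^(1/3) = 3.843 × 10^-8 cm = 384 pm.

384 pm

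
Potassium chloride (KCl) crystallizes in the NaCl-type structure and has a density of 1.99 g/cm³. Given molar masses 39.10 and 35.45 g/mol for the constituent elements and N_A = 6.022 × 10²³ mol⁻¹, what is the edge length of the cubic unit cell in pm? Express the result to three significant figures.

629 pm

M(KCl) = 74.55 g/mol; Z = 4 formula units per cell.
a³ = Z·M/(N_A·ρ) = 4 × 74.55 / (6.022 × 10²³ × 1.99) = 2.488 × 10^-22 cm³, so a = 6.290 × 10^-8 cm = 629 pm.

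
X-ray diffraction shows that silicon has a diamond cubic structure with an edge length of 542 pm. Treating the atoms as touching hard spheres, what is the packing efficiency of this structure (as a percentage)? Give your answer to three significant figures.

34.0%

In a diamond cubic lattice nearest neighbors lie along the body diagonal with √3·a = 8r, so r = 0.2165a = 117.3 pm.
Packing fraction = Z·(4/3)πr³ / a³ = 8 × (4/3)π × (117.3)³ / (542)³ = 0.3401 = 34.0%.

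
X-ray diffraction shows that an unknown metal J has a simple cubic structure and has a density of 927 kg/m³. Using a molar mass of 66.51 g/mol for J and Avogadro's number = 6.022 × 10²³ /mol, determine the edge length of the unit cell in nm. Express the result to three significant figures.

With Z = 1 atom per simple cubic cell, a³ = Z·M/(N_A·ρ) = 1 × 66.51 / (6.022 × 10²³ × 0.9270 g/cm³) = 1.191 × 10^-22 cm³.
a = (1.191 × 10^-22)^(1/3) = 4.921 × 10^-8 cm = 0.492 nm.

0.492 nm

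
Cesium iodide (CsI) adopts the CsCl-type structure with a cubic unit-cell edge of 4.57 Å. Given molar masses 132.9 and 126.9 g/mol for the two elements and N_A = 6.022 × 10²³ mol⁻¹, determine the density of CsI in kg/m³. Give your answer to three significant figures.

4520 kg/m³

The CsCl-type structure contains Z = 1 formula unit per cell; M(CsI) = 132.9 + 126.9 = 259.8 g/mol.
a³ = (4.570 × 10^-8 cm)³ = 9.544 × 10^-23 cm³.
ρ = 1 × 259.8 / (6.022 × 10²³ × 9.544 × 10^-23) = 4.520 g/cm³ = 4520 kg/m³.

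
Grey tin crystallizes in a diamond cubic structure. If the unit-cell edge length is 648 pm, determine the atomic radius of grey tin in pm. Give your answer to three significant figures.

140 pm

In a diamond cubic lattice, nearest neighbors lie along the body diagonal with √3·a = 8r.
r = √3·a/8 = 1.7321 × 648 / 8 = 140 pm.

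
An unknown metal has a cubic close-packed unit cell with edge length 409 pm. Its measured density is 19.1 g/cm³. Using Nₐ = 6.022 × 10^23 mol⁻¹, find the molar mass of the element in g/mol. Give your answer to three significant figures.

197 g/mol

An FCC cell has Z = 4 atoms; a = 4.090 × 10^-8 cm.
M = ρ·N_A·a³/Z = 19.1 × 6.022 × 10²³ × 6.842 × 10^-23 / 4 = 197 g/mol.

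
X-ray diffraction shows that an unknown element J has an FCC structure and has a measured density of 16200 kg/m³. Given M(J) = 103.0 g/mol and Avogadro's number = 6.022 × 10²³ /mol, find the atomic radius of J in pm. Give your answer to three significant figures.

123 pm

For an FCC cell (Z = 4), a³ = Z·M/(N_A·ρ) = 4 × 103.0 / (6.022 × 10²³ × 16.20) = 4.223 × 10^-23 cm³, so a = 3.482 × 10^-8 cm = 348.2 pm.
Atoms touch along the face diagonal, so √2·a = 4r, so r = 0.3536 × a = 123 pm.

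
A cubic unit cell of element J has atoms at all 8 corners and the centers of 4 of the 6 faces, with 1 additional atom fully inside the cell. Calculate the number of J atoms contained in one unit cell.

4

Corner atoms are shared by 8 cells (1/8 each), face atoms by 2 (1/2 each), interior atoms are unshared.
Net atoms = 8 × 1/8 + 4 × 1/2 + 1 = 1 + 2 + 1 = 4.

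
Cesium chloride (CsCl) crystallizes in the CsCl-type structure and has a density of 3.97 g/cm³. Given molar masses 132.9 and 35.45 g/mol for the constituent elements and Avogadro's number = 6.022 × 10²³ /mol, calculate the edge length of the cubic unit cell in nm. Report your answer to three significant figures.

0.413 nm

M(CsCl) = 168.35 g/mol; Z = 1 formula unit per cell.
a³ = Z·M/(N_A·ρ) = 1 × 168.35 / (6.022 × 10²³ × 3.97) = 7.042 × 10^-23 cm³, so a = 4.129 × 10^-8 cm = 0.413 nm.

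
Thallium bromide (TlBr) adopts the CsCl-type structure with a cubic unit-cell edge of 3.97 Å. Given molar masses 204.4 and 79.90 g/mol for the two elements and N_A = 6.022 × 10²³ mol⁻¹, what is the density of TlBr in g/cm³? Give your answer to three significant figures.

7.55 g/cm³

The CsCl-type structure contains Z = 1 formula unit per cell; M(TlBr) = 204.4 + 79.90 = 284.3 g/mol.
a³ = (3.970 × 10^-8 cm)³ = 6.257 × 10^-23 cm³.
ρ = 1 × 284.3 / (6.022 × 10²³ × 6.257 × 10^-23) = 7.545 g/cm³.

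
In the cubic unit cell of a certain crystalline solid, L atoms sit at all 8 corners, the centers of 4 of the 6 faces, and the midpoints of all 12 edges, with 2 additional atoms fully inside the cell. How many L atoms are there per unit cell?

Corner atoms are shared by 8 cells (1/8 each), face atoms by 2 (1/2 each), edge atoms by 4 (1/4 each), interior atoms are unshared.
Net atoms = 8 × 1/8 + 4 × 1/2 + 12 × 1/4 + 2 = 1 + 2 + 3 + 2 = 8.

8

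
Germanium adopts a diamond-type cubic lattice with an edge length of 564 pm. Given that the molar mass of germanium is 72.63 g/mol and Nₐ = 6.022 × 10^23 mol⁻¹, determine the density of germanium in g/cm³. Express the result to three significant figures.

5.38 g/cm³

A diamond cubic unit cell contains Z = 8 atoms.
Cell volume: a³ = (564 pm)³ = (5.640 × 10^-8 cm)³ = 1.794 × 10^-22 cm³.
ρ = Z·M/(N_A·a³) = 8 × 72.63 / (6.022 × 10²³ × 1.794 × 10^-22) = 5.378 g/cm³.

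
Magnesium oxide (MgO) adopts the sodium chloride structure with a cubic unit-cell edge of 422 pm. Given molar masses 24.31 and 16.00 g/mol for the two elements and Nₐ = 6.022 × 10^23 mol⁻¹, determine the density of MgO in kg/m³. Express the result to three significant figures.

3560 kg/m³

The sodium chloride structure contains Z = 4 formula units per cell; M(MgO) = 24.31 + 16.00 = 40.31 g/mol.
a³ = (4.220 × 10^-8 cm)³ = 7.515 × 10^-23 cm³.
ρ = 4 × 40.31 / (6.022 × 10²³ × 7.515 × 10^-23) = 3.563 g/cm³ = 3560 kg/m³.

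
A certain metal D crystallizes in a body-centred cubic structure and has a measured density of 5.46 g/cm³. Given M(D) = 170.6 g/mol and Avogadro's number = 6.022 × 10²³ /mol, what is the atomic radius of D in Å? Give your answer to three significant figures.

2.03 Å

For a BCC cell (Z = 2), a³ = Z·M/(N_A·ρ) = 2 × 170.6 / (6.022 × 10²³ × 5.460) = 1.038 × 10^-22 cm³, so a = 4.699 × 10^-8 cm = 4.699 Å.
Atoms touch along the body diagonal, so √3·a = 4r, so r = 0.4330 × a = 2.03 Å.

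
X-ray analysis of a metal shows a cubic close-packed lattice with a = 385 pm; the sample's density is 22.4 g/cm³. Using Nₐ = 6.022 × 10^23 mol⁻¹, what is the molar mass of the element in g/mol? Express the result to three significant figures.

An FCC cell has Z = 4 atoms; a = 3.850 × 10^-8 cm.
M = ρ·N_A·a³/Z = 22.4 × 6.022 × 10²³ × 5.707 × 10^-23 / 4 = 192 g/mol.

192 g/mol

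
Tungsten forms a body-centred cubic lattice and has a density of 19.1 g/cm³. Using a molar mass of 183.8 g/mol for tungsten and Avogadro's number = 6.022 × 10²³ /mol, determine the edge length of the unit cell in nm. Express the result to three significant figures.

With Z = 2 atoms per BCC cell, a³ = Z·M/(N_A·ρ) = 2 × 183.8 / (6.022 × 10²³ × 19.10 g/cm³) = 3.196 × 10^-23 cm³.
a = (3.196 × 10^-23)^(1/3) = 3.173 × 10^-8 cm = 0.317 nm.

0.317 nm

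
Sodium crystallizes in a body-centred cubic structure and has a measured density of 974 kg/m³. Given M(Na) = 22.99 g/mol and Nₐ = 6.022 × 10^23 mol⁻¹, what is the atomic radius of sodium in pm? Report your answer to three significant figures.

For a BCC cell (Z = 2), a³ = Z·M/(N_A·ρ) = 2 × 22.99 / (6.022 × 10²³ × 0.9740) = 7.839 × 10^-23 cm³, so a = 4.280 × 10^-8 cm = 428.0 pm.
Atoms touch along the body diagonal, so √3·a = 4r, so r = 0.4330 × a = 185 pm.

185 pm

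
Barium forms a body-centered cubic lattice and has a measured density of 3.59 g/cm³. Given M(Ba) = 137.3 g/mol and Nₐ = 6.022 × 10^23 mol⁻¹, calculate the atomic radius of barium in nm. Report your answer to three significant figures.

0.218 nm

For a BCC cell (Z = 2), a³ = Z·M/(N_A·ρ) = 2 × 137.3 / (6.022 × 10²³ × 3.590) = 1.270 × 10^-22 cm³, so a = 5.027 × 10^-8 cm = 0.5027 nm.
Atoms touch along the body diagonal, so √3·a = 4r, so r = 0.4330 × a = 0.218 nm.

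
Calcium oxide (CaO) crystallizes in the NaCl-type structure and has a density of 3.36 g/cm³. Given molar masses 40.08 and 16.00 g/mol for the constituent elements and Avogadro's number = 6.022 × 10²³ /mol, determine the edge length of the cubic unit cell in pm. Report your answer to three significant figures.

M(CaO) = 56.08 g/mol; Z = 4 formula units per cell.
a³ = Z·M/(N_A·ρ) = 4 × 56.08 / (6.022 × 10²³ × 3.36) = 1.109 × 10^-22 cm³, so a = 4.804 × 10^-8 cm = 480 pm.

480 pm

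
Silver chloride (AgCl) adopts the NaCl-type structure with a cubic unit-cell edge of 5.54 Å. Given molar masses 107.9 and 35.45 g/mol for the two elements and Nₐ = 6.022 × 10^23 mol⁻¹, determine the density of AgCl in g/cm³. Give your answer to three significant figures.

The NaCl-type structure contains Z = 4 formula units per cell; M(AgCl) = 107.9 + 35.45 = 143.35 g/mol.
a³ = (5.540 × 10^-8 cm)³ = 1.700 × 10^-22 cm³.
ρ = 4 × 143.35 / (6.022 × 10²³ × 1.700 × 10^-22) = 5.600 g/cm³.

5.60 g/cm³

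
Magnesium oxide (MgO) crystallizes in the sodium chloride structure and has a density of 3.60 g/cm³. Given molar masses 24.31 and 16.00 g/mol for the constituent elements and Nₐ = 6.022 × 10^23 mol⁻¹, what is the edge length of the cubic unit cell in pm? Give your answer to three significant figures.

421 pm

M(MgO) = 40.31 g/mol; Z = 4 formula units per cell.
a³ = Z·M/(N_A·ρ) = 4 × 40.31 / (6.022 × 10²³ × 3.60) = 7.438 × 10^-23 cm³, so a = 4.205 × 10^-8 cm = 421 pm.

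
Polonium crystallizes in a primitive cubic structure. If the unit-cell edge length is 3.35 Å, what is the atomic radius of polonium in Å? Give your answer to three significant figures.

1.68 Å

In a simple cubic lattice, atoms touch along the cell edge, so a = 2r.
r = a/2 = 3.35/2 = 1.68 Å.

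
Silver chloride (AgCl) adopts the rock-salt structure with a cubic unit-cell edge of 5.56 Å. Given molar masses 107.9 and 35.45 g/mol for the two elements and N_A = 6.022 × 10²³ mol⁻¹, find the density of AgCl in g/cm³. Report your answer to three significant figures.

The rock-salt structure contains Z = 4 formula units per cell; M(AgCl) = 107.9 + 35.45 = 143.35 g/mol.
a³ = (5.560 × 10^-8 cm)³ = 1.719 × 10^-22 cm³.
ρ = 4 × 143.35 / (6.022 × 10²³ × 1.719 × 10^-22) = 5.540 g/cm³.

5.54 g/cm³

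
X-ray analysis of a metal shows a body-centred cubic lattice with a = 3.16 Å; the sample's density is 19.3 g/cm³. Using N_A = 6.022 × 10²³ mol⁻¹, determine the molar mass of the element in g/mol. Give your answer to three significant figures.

A BCC cell has Z = 2 atoms; a = 3.160 × 10^-8 cm.
M = ρ·N_A·a³/Z = 19.3 × 6.022 × 10²³ × 3.155 × 10^-23 / 2 = 183 g/mol.

183 g/mol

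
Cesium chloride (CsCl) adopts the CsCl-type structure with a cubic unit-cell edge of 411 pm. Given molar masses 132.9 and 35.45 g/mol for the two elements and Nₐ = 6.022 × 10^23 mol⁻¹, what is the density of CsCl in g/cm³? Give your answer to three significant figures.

The CsCl-type structure contains Z = 1 formula unit per cell; M(CsCl) = 132.9 + 35.45 = 168.35 g/mol.
a³ = (4.110 × 10^-8 cm)³ = 6.943 × 10^-23 cm³.
ρ = 1 × 168.35 / (6.022 × 10²³ × 6.943 × 10^-23) = 4.027 g/cm³.

4.03 g/cm³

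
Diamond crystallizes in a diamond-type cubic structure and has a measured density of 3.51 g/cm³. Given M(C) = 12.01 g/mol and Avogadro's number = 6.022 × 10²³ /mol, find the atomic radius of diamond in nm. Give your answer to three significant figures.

For a diamond cubic cell (Z = 8), a³ = Z·M/(N_A·ρ) = 8 × 12.01 / (6.022 × 10²³ × 3.510) = 4.546 × 10^-23 cm³, so a = 3.569 × 10^-8 cm = 0.3569 nm.
Nearest neighbors lie along the body diagonal with √3·a = 8r, so r = 0.2165 × a = 0.0773 nm.

0.0773 nm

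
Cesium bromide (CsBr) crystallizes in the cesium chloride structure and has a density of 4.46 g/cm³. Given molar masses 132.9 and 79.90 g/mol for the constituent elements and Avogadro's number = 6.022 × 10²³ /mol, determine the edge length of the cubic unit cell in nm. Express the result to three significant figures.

M(CsBr) = 212.8 g/mol; Z = 1 formula unit per cell.
a³ = Z·M/(N_A·ρ) = 1 × 212.8 / (6.022 × 10²³ × 4.46) = 7.923 × 10^-23 cm³, so a = 4.295 × 10^-8 cm = 0.430 nm.

0.430 nm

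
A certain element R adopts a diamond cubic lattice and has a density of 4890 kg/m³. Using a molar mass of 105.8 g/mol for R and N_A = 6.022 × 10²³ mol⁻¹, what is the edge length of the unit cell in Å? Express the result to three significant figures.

6.60 Å

With Z = 8 atoms per diamond cubic cell, a³ = Z·M/(N_A·ρ) = 8 × 105.8 / (6.022 × 10²³ × 4.890 g/cm³) = 2.874 × 10^-22 cm³.
a = (2.874 × 10^-22)^(1/3) = 6.599 × 10^-8 cm = 6.60 Å.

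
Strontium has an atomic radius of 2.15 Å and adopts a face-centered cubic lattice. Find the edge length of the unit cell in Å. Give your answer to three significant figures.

6.08 Å

In an FCC lattice, atoms touch along the face diagonal, so √2·a = 4r.
a = 4r/√2 = 4 × 2.15 / 1.4142 = 6.08 Å.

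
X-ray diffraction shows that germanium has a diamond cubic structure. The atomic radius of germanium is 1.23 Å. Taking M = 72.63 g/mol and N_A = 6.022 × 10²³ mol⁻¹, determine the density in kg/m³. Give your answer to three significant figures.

In a diamond cubic lattice, nearest neighbors lie along the body diagonal with √3·a = 8r, giving a = 5.681 Å = 5.681 × 10^-8 cm.
With Z = 8, ρ = Z·M/(N_A·a³) = 8 × 72.63 / (6.022 × 10²³ × 1.834 × 10^-22) = 5.262 g/cm³ = 5260 kg/m³.

5260 kg/m³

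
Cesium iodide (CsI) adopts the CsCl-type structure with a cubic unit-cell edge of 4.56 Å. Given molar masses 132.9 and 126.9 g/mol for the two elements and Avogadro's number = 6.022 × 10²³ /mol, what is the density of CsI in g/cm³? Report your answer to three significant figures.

4.55 g/cm³

The CsCl-type structure contains Z = 1 formula unit per cell; M(CsI) = 132.9 + 126.9 = 259.8 g/mol.
a³ = (4.560 × 10^-8 cm)³ = 9.482 × 10^-23 cm³.
ρ = 1 × 259.8 / (6.022 × 10²³ × 9.482 × 10^-23) = 4.550 g/cm³.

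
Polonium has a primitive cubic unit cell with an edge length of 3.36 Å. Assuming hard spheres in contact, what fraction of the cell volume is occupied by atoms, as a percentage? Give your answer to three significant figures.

In a simple cubic lattice atoms touch along the cell edge, so a = 2r, so r = 0.5000a = 1.680 Å.
Packing fraction = Z·(4/3)πr³ / a³ = 1 × (4/3)π × (1.680)³ / (3.36)³ = 0.5236 = 52.4%.

52.4%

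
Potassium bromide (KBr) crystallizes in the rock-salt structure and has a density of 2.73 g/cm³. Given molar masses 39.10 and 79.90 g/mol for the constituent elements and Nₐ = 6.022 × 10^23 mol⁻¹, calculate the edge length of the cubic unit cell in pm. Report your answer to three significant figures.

M(KBr) = 119.0 g/mol; Z = 4 formula units per cell.
a³ = Z·M/(N_A·ρ) = 4 × 119.0 / (6.022 × 10²³ × 2.73) = 2.895 × 10^-22 cm³, so a = 6.616 × 10^-8 cm = 662 pm.

662 pm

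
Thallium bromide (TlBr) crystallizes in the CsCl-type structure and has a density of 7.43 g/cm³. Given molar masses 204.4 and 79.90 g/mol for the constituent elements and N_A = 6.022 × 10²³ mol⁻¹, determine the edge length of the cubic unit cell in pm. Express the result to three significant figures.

399 pm

M(TlBr) = 284.3 g/mol; Z = 1 formula unit per cell.
a³ = Z·M/(N_A·ρ) = 1 × 284.3 / (6.022 × 10²³ × 7.43) = 6.354 × 10^-23 cm³, so a = 3.990 × 10^-8 cm = 399 pm.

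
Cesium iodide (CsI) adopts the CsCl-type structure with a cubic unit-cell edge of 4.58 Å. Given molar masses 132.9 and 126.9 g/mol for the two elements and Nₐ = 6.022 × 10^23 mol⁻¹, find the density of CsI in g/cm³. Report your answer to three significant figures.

4.49 g/cm³

The CsCl-type structure contains Z = 1 formula unit per cell; M(CsI) = 132.9 + 126.9 = 259.8 g/mol.
a³ = (4.580 × 10^-8 cm)³ = 9.607 × 10^-23 cm³.
ρ = 1 × 259.8 / (6.022 × 10²³ × 9.607 × 10^-23) = 4.491 g/cm³.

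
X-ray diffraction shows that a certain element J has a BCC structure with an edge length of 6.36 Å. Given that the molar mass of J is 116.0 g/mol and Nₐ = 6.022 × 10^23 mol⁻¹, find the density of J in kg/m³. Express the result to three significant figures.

A BCC unit cell contains Z = 2 atoms.
Cell volume: a³ = (6.36 Å)³ = (6.360 × 10^-8 cm)³ = 2.573 × 10^-22 cm³.
ρ = Z·M/(N_A·a³) = 2 × 116.0 / (6.022 × 10²³ × 2.573 × 10^-22) = 1.498 g/cm³ = 1500 kg/m³.

1500 kg/m³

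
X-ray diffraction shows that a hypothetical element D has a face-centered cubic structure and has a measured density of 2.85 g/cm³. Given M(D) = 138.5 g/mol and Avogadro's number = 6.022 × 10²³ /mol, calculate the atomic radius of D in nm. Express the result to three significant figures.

For an FCC cell (Z = 4), a³ = Z·M/(N_A·ρ) = 4 × 138.5 / (6.022 × 10²³ × 2.850) = 3.228 × 10^-22 cm³, so a = 6.860 × 10^-8 cm = 0.6860 nm.
Atoms touch along the face diagonal, so √2·a = 4r, so r = 0.3536 × a = 0.243 nm.

0.243 nm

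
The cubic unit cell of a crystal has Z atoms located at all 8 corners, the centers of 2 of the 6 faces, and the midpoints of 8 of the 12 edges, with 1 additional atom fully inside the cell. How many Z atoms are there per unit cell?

Corner atoms are shared by 8 cells (1/8 each), face atoms by 2 (1/2 each), edge atoms by 4 (1/4 each), interior atoms are unshared.
Net atoms = 8 × 1/8 + 2 × 1/2 + 8 × 1/4 + 1 = 1 + 1 + 2 + 1 = 5.

5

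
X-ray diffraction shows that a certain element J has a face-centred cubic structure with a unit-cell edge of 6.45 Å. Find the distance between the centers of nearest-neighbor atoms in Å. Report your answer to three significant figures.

In an FCC structure, atoms touch along the face diagonal, so √2·a = 4r; the nearest-neighbor distance equals 2r = 0.7071·a.
d = 0.7071 × 6.45 = 4.56 Å.

4.56 Å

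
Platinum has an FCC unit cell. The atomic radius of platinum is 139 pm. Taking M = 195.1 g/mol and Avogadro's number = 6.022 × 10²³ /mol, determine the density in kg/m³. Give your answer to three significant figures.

21300 kg/m³

In an FCC lattice, atoms touch along the face diagonal, so √2·a = 4r, giving a = 393.2 pm = 3.932 × 10^-8 cm.
With Z = 4, ρ = Z·M/(N_A·a³) = 4 × 195.1 / (6.022 × 10²³ × 6.077 × 10^-23) = 21.33 g/cm³ = 21300 kg/m³.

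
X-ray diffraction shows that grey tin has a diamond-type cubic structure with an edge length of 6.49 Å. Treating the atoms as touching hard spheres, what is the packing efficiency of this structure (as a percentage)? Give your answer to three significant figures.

34.0%

In a diamond cubic lattice nearest neighbors lie along the body diagonal with √3·a = 8r, so r = 0.2165a = 1.405 Å.
Packing fraction = Z·(4/3)πr³ / a³ = 8 × (4/3)π × (1.405)³ / (6.49)³ = 0.3401 = 34.0%.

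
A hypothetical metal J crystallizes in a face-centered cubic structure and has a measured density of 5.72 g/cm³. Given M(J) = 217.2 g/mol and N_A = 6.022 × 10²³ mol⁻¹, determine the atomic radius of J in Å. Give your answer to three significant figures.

2.23 Å

For an FCC cell (Z = 4), a³ = Z·M/(N_A·ρ) = 4 × 217.2 / (6.022 × 10²³ × 5.720) = 2.522 × 10^-22 cm³, so a = 6.318 × 10^-8 cm = 6.318 Å.
Atoms touch along the face diagonal, so √2·a = 4r, so r = 0.3536 × a = 2.23 Å.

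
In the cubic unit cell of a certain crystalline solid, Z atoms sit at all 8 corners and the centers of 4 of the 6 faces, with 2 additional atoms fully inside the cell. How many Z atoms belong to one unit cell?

5

Corner atoms are shared by 8 cells (1/8 each), face atoms by 2 (1/2 each), interior atoms are unshared.
Net atoms = 8 × 1/8 + 4 × 1/2 + 2 = 1 + 2 + 2 = 5.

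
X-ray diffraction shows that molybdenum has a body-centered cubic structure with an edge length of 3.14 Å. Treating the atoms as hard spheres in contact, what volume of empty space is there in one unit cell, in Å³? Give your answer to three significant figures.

9.90 Å³

In a BCC lattice atoms touch along the body diagonal, so √3·a = 4r, so r = 0.4330a = 1.360 Å.
V_cell = a³ = 30.96 Å³; V_atoms = 2 × (4/3)πr³ = 21.06 Å³.
Empty space = 30.96 − 21.06 = 9.90 Å³.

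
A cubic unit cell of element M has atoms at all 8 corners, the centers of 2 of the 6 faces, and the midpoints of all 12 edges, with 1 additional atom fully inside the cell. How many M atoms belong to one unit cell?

Corner atoms are shared by 8 cells (1/8 each), face atoms by 2 (1/2 each), edge atoms by 4 (1/4 each), interior atoms are unshared.
Net atoms = 8 × 1/8 + 2 × 1/2 + 12 × 1/4 + 1 = 1 + 1 + 3 + 1 = 6.

6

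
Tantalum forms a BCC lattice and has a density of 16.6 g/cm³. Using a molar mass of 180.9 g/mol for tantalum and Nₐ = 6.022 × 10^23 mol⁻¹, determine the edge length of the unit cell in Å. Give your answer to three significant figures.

With Z = 2 atoms per BCC cell, a³ = Z·M/(N_A·ρ) = 2 × 180.9 / (6.022 × 10²³ × 16.60 g/cm³) = 3.619 × 10^-23 cm³.
a = (3.619 × 10^-23)^(1/3) = 3.308 × 10^-8 cm = 3.31 Å.

3.31 Å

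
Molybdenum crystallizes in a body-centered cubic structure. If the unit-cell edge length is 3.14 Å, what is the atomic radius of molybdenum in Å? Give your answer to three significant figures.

1.36 Å

In a BCC lattice, atoms touch along the body diagonal, so √3·a = 4r.
r = √3·a/4 = 1.7321 × 3.14 / 4 = 1.36 Å.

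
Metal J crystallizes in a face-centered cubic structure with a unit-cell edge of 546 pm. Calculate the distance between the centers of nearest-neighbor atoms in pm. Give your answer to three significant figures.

386 pm

In an FCC structure, atoms touch along the face diagonal, so √2·a = 4r; the nearest-neighbor distance equals 2r = 0.7071·a.
d = 0.7071 × 546 = 386 pm.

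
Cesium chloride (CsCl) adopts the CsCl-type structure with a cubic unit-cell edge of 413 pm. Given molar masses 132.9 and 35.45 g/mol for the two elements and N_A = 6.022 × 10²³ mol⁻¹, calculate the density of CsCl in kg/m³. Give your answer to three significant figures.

3970 kg/m³

The CsCl-type structure contains Z = 1 formula unit per cell; M(CsCl) = 132.9 + 35.45 = 168.35 g/mol.
a³ = (4.130 × 10^-8 cm)³ = 7.044 × 10^-23 cm³.
ρ = 1 × 168.35 / (6.022 × 10²³ × 7.044 × 10^-23) = 3.968 g/cm³ = 3970 kg/m³.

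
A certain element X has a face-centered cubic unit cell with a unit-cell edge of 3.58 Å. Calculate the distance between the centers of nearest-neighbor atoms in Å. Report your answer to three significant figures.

In an FCC structure, atoms touch along the face diagonal, so √2·a = 4r; the nearest-neighbor distance equals 2r = 0.7071·a.
d = 0.7071 × 3.58 = 2.53 Å.

2.53 Å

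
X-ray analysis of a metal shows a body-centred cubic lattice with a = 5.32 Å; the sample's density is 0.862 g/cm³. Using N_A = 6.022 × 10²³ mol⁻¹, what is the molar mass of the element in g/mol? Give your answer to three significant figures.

39.1 g/mol

A BCC cell has Z = 2 atoms; a = 5.320 × 10^-8 cm.
M = ρ·N_A·a³/Z = 0.862 × 6.022 × 10²³ × 1.506 × 10^-22 / 2 = 39.1 g/mol.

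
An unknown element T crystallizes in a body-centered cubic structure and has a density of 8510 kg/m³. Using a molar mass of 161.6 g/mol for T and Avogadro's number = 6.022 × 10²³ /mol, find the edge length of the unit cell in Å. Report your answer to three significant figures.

With Z = 2 atoms per BCC cell, a³ = Z·M/(N_A·ρ) = 2 × 161.6 / (6.022 × 10²³ × 8.510 g/cm³) = 6.307 × 10^-23 cm³.
a = (6.307 × 10^-23)^(1/3) = 3.980 × 10^-8 cm = 3.98 Å.

3.98 Å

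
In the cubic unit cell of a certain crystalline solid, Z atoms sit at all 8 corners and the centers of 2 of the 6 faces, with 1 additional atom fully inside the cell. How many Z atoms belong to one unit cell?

Corner atoms are shared by 8 cells (1/8 each), face atoms by 2 (1/2 each), interior atoms are unshared.
Net atoms = 8 × 1/8 + 2 × 1/2 + 1 = 1 + 1 + 1 = 3.

3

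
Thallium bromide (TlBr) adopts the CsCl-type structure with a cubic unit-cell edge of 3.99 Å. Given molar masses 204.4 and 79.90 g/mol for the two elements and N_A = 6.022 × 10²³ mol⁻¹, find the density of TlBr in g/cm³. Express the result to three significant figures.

The CsCl-type structure contains Z = 1 formula unit per cell; M(TlBr) = 204.4 + 79.90 = 284.3 g/mol.
a³ = (3.990 × 10^-8 cm)³ = 6.352 × 10^-23 cm³.
ρ = 1 × 284.3 / (6.022 × 10²³ × 6.352 × 10^-23) = 7.432 g/cm³.

7.43 g/cm³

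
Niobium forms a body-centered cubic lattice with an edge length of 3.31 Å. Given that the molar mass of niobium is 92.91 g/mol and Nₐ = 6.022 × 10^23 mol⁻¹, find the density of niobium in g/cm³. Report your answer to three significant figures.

8.51 g/cm³

A BCC unit cell contains Z = 2 atoms.
Cell volume: a³ = (3.31 Å)³ = (3.310 × 10^-8 cm)³ = 3.626 × 10^-23 cm³.
ρ = Z·M/(N_A·a³) = 2 × 92.91 / (6.022 × 10²³ × 3.626 × 10^-23) = 8.509 g/cm³.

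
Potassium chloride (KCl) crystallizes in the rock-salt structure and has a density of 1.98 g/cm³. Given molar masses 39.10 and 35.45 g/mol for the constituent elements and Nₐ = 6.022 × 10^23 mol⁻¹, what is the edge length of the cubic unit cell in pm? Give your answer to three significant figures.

M(KCl) = 74.55 g/mol; Z = 4 formula units per cell.
a³ = Z·M/(N_A·ρ) = 4 × 74.55 / (6.022 × 10²³ × 1.98) = 2.501 × 10^-22 cm³, so a = 6.300 × 10^-8 cm = 630 pm.

630 pm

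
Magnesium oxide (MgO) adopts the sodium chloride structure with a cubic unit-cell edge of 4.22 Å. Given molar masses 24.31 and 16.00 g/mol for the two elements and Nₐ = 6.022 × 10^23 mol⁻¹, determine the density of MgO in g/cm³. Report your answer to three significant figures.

3.56 g/cm³

The sodium chloride structure contains Z = 4 formula units per cell; M(MgO) = 24.31 + 16.00 = 40.31 g/mol.
a³ = (4.220 × 10^-8 cm)³ = 7.515 × 10^-23 cm³.
ρ = 4 × 40.31 / (6.022 × 10²³ × 7.515 × 10^-23) = 3.563 g/cm³.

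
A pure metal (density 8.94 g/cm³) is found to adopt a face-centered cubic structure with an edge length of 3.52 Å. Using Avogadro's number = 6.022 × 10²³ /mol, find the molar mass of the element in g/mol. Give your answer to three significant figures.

58.7 g/mol

An FCC cell has Z = 4 atoms; a = 3.520 × 10^-8 cm.
M = ρ·N_A·a³/Z = 8.94 × 6.022 × 10²³ × 4.361 × 10^-23 / 4 = 58.7 g/mol.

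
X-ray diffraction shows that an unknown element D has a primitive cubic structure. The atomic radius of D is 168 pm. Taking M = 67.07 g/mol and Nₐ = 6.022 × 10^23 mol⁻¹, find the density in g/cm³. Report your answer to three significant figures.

2.94 g/cm³

In a simple cubic lattice, atoms touch along the cell edge, so a = 2r, giving a = 336.0 pm = 3.360 × 10^-8 cm.
With Z = 1, ρ = Z·M/(N_A·a³) = 1 × 67.07 / (6.022 × 10²³ × 3.793 × 10^-23) = 2.936 g/cm³.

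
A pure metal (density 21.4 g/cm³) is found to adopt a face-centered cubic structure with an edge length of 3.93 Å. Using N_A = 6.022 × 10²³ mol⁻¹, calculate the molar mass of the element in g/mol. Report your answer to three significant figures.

196 g/mol

An FCC cell has Z = 4 atoms; a = 3.930 × 10^-8 cm.
M = ρ·N_A·a³/Z = 21.4 × 6.022 × 10²³ × 6.070 × 10^-23 / 4 = 196 g/mol.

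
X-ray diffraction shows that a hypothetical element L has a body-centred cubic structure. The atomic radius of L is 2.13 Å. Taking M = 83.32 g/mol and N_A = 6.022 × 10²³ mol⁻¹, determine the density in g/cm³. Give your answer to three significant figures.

In a BCC lattice, atoms touch along the body diagonal, so √3·a = 4r, giving a = 4.919 Å = 4.919 × 10^-8 cm.
With Z = 2, ρ = Z·M/(N_A·a³) = 2 × 83.32 / (6.022 × 10²³ × 1.190 × 10^-22) = 2.325 g/cm³.

2.32 g/cm³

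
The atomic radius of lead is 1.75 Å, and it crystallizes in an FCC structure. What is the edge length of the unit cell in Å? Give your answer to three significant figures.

In an FCC lattice, atoms touch along the face diagonal, so √2·a = 4r.
a = 4r/√2 = 4 × 1.75 / 1.4142 = 4.95 Å.

4.95 Å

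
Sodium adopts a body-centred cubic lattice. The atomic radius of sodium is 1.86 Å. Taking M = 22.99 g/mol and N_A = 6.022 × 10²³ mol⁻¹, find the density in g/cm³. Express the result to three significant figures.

0.963 g/cm³

In a BCC lattice, atoms touch along the body diagonal, so √3·a = 4r, giving a = 4.295 Å = 4.295 × 10^-8 cm.
With Z = 2, ρ = Z·M/(N_A·a³) = 2 × 22.99 / (6.022 × 10²³ × 7.926 × 10^-23) = 0.9634 g/cm³.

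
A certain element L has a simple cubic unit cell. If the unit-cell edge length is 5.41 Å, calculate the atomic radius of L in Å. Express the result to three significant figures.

In a simple cubic lattice, atoms touch along the cell edge, so a = 2r.
r = a/2 = 5.41/2 = 2.71 Å.

2.71 Å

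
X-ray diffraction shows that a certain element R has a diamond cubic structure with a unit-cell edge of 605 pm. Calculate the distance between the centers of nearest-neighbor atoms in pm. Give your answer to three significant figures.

In a diamond cubic structure, nearest neighbors lie along the body diagonal with √3·a = 8r; the nearest-neighbor distance equals 2r = 0.4330·a.
d = 0.4330 × 605 = 262 pm.

262 pm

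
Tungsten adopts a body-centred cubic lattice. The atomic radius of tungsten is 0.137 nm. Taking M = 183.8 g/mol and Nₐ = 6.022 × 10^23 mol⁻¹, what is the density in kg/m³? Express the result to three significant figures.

In a BCC lattice, atoms touch along the body diagonal, so √3·a = 4r, giving a = 0.3164 nm = 3.164 × 10^-8 cm.
With Z = 2, ρ = Z·M/(N_A·a³) = 2 × 183.8 / (6.022 × 10²³ × 3.167 × 10^-23) = 19.27 g/cm³ = 19300 kg/m³.

19300 kg/m³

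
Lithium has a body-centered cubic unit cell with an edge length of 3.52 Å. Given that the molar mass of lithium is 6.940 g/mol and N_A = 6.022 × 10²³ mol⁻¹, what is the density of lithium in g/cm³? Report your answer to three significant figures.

0.528 g/cm³

A BCC unit cell contains Z = 2 atoms.
Cell volume: a³ = (3.52 Å)³ = (3.520 × 10^-8 cm)³ = 4.361 × 10^-23 cm³.
ρ = Z·M/(N_A·a³) = 2 × 6.940 / (6.022 × 10²³ × 4.361 × 10^-23) = 0.5285 g/cm³.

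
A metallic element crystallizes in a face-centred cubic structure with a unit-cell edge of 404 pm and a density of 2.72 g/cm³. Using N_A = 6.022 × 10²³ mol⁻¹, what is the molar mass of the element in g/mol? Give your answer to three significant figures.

27.0 g/mol

An FCC cell has Z = 4 atoms; a = 4.040 × 10^-8 cm.
M = ρ·N_A·a³/Z = 2.72 × 6.022 × 10²³ × 6.594 × 10^-23 / 4 = 27.0 g/mol.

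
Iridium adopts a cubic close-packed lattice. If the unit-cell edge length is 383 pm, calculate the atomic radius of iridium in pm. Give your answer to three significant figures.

135 pm

In an FCC lattice, atoms touch along the face diagonal, so √2·a = 4r.
r = √2·a/4 = 1.4142 × 383 / 4 = 135 pm.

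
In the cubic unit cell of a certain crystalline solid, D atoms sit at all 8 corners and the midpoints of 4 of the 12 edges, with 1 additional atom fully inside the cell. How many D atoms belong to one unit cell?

3

Corner atoms are shared by 8 cells (1/8 each), edge atoms by 4 (1/4 each), interior atoms are unshared.
Net atoms = 8 × 1/8 + 4 × 1/4 + 1 = 1 + 1 + 1 = 3.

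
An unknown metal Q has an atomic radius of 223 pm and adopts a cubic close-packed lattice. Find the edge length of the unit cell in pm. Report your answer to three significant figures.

631 pm

In an FCC lattice, atoms touch along the face diagonal, so √2·a = 4r.
a = 4r/√2 = 4 × 223 / 1.4142 = 631 pm.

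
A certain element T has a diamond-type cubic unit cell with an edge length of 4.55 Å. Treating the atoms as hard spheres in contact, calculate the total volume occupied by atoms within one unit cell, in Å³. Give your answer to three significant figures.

32.0 Å³

In a diamond cubic lattice nearest neighbors lie along the body diagonal with √3·a = 8r, so r = 0.2165a = 0.9851 Å.
V_atoms = Z × (4/3)πr³ = 8 × (4/3)π × (0.9851)³ = 32.0 Å³.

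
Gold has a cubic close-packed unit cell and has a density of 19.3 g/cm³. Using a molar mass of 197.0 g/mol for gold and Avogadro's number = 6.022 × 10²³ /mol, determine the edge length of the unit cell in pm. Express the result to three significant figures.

With Z = 4 atoms per FCC cell, a³ = Z·M/(N_A·ρ) = 4 × 197.0 / (6.022 × 10²³ × 19.30 g/cm³) = 6.780 × 10^-23 cm³.
a = (6.780 × 10^-23)^(1/3) = 4.078 × 10^-8 cm = 408 pm.

408 pm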